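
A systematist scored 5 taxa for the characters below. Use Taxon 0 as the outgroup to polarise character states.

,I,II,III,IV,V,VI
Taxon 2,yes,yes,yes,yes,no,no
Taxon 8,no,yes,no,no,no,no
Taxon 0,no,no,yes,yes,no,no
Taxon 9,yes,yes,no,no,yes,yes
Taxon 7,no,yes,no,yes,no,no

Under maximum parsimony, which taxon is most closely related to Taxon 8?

Taxon 9

Character polarity is set by the outgroup: the derived state is whichever differs from the outgroup's state, so for III, IV the derived state is 'no', and for the remaining characters it is 'yes'.
I groups Taxon 2 and Taxon 9, which is incompatible with the clades supported by the remaining characters; treating it as convergent (homoplasy) costs fewer steps than any alternative tree.
II (derived state 'yes') is shared by all ingroup taxa — unites the whole ingroup.
Only Taxon 7, Taxon 8, and Taxon 9 show the derived state 'no' for III, supporting them as a clade.
Only Taxon 8 and Taxon 9 show the derived state 'no' for IV, supporting them as a clade.
V: derived state 'yes' in Taxon 9 only — an autapomorphy, so it tells us nothing about relationships among taxa.
VI: derived state 'yes' in Taxon 9 only — an autapomorphy, so it tells us nothing about relationships among taxa.
Most parsimonious ingroup topology: (((Taxon 9,Taxon 8),Taxon 7),Taxon 2).
Taxon 8 and Taxon 9 form a cherry on this tree, so they are sister taxa.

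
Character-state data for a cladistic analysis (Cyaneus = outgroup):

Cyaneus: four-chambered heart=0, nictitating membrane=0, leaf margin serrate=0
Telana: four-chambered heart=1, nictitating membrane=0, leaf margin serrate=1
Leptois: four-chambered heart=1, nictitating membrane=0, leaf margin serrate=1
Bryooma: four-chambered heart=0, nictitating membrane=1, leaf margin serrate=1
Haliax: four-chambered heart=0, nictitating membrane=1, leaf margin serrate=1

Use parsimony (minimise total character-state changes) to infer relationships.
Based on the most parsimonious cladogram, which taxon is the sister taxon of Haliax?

The outgroup has state '0' for every character, so '1' is the derived state throughout.
Only Leptois and Telana show the derived state '1' for four-chambered heart, supporting them as a clade.
nictitating membrane (derived state '1') is shared by Bryooma and Haliax — a synapomorphy uniting that clade.
All ingroup taxa share the derived state '1' for leaf margin serrate; it defines the ingroup but does not resolve relationships within it.
Most parsimonious ingroup topology: ((Telana,Leptois),(Bryooma,Haliax)).
Haliax and Bryooma form a cherry on this tree, so they are sister taxa.

Bryooma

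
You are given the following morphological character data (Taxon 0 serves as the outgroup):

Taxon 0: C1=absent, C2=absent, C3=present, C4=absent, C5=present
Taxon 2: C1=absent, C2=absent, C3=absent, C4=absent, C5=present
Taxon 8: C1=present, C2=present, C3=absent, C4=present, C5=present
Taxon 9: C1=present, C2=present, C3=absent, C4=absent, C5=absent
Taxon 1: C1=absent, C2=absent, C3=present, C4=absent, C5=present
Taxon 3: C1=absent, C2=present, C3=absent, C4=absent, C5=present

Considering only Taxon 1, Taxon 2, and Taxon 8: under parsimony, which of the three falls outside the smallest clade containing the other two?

Character polarity is set by the outgroup: the derived state is whichever differs from the outgroup's state, so for C3, C5 the derived state is 'absent', and for the remaining characters it is 'present'.
C1: derived state 'present' in Taxon 8 and Taxon 9 only — synapomorphy for {Taxon 8, Taxon 9}.
Only Taxon 3, Taxon 8, and Taxon 9 show the derived state 'present' for C2, supporting them as a clade.
Only Taxon 2, Taxon 3, Taxon 8, and Taxon 9 show the derived state 'absent' for C3, supporting them as a clade.
C4: derived state 'present' in Taxon 8 only — an autapomorphy, so it tells us nothing about relationships among taxa.
C5: derived state 'absent' in Taxon 9 only — an autapomorphy, so it tells us nothing about relationships among taxa.
Most parsimonious ingroup topology: ((Taxon 2,((Taxon 8,Taxon 9),Taxon 3)),Taxon 1).
Taxon 2 and Taxon 8 share a more recent common ancestor with each other than either does with Taxon 1, so Taxon 1 is the least closely related of the three.

Taxon 1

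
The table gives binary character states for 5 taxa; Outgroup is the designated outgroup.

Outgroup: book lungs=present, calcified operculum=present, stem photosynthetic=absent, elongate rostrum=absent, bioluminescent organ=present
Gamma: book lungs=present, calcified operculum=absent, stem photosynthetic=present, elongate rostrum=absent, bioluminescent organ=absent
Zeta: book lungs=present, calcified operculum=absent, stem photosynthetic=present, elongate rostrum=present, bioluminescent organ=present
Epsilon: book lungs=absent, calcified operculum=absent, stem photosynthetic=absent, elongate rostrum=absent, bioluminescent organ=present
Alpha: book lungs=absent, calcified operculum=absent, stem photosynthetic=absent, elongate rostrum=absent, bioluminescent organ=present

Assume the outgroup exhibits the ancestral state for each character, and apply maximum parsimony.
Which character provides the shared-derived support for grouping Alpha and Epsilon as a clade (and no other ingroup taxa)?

book lungs

Character polarity is set by the outgroup: the derived state is whichever differs from the outgroup's state, so for book lungs, calcified operculum, bioluminescent organ the derived state is 'absent', and for the remaining characters it is 'present'.
Only Alpha and Epsilon show the derived state 'absent' for book lungs, supporting them as a clade.
All ingroup taxa share the derived state 'absent' for calcified operculum; it defines the ingroup but does not resolve relationships within it.
stem photosynthetic (derived state 'present') is shared by Gamma and Zeta — a synapomorphy uniting that clade.
elongate rostrum: derived state 'present' in Zeta only — an autapomorphy, so it tells us nothing about relationships among taxa.
bioluminescent organ: derived state 'absent' in Gamma only — an autapomorphy, so it tells us nothing about relationships among taxa.
Most parsimonious ingroup topology: ((Gamma,Zeta),(Epsilon,Alpha)).
The clade {Alpha, Epsilon} is supported by book lungs: its derived state 'absent' occurs in exactly those taxa and in no other taxon (including the outgroup).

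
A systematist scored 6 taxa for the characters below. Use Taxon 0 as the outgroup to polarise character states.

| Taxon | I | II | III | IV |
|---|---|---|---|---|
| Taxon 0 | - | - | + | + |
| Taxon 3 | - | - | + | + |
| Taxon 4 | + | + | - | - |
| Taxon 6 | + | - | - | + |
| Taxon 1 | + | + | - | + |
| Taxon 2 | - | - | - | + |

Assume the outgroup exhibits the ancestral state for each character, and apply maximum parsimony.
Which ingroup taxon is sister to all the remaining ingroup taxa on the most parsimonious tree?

Character polarity is set by the outgroup: the derived state is whichever differs from the outgroup's state, so for III, IV the derived state is '-', and for the remaining characters it is '+'.
Only Taxon 1, Taxon 4, and Taxon 6 show the derived state '+' for I, supporting them as a clade.
Only Taxon 1 and Taxon 4 show the derived state '+' for II, supporting them as a clade.
III (derived state '-') is shared by Taxon 1, Taxon 2, Taxon 4, and Taxon 6 — a synapomorphy uniting that clade.
IV: derived state '-' in Taxon 4 only — an autapomorphy, so it tells us nothing about relationships among taxa.
Most parsimonious ingroup topology: ((((Taxon 1,Taxon 4),Taxon 6),Taxon 2),Taxon 3).
Taxon 3 is sister to the clade containing all other ingroup taxa, so it is the earliest-diverging (most basal) ingroup lineage.

Taxon 3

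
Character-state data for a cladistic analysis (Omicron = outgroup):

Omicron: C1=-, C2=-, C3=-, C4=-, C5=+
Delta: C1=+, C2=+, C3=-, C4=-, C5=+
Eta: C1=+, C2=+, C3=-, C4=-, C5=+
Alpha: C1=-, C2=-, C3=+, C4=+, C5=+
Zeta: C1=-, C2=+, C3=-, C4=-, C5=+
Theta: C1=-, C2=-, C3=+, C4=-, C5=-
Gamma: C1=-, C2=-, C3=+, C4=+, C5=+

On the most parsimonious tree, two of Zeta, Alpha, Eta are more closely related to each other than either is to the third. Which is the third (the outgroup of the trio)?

Alpha

Character polarity is set by the outgroup: the derived state is whichever differs from the outgroup's state, so for C5 the derived state is '-', and for the remaining characters it is '+'.
Only Delta and Eta show the derived state '+' for C1, supporting them as a clade.
C2: derived state '+' in Delta, Eta, and Zeta only — synapomorphy for {Delta, Eta, Zeta}.
C3: derived state '+' in Alpha, Gamma, and Theta only — synapomorphy for {Alpha, Gamma, Theta}.
C4 (derived state '+') is shared by Alpha and Gamma — a synapomorphy uniting that clade.
C5 (derived state '-') is unique to Theta (autapomorphy; uninformative for grouping).
Most parsimonious ingroup topology: (((Delta,Eta),Zeta),((Alpha,Gamma),Theta)).
Zeta and Eta share a more recent common ancestor with each other than either does with Alpha, so Alpha is the least closely related of the three.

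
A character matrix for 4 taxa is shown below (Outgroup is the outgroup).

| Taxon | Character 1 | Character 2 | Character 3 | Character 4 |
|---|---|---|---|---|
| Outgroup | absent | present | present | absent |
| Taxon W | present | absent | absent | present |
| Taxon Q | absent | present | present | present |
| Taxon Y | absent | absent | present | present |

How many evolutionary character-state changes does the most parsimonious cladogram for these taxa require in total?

4

Character polarity is set by the outgroup: the derived state is whichever differs from the outgroup's state, so for Character 2, Character 3 the derived state is 'absent', and for the remaining characters it is 'present'.
Character 1: derived state 'present' in Taxon W only — an autapomorphy, so it tells us nothing about relationships among taxa.
Character 2: derived state 'absent' in Taxon W and Taxon Y only — synapomorphy for {Taxon W, Taxon Y}.
Character 3: derived state 'absent' in Taxon W only — an autapomorphy, so it tells us nothing about relationships among taxa.
Character 4 (derived state 'present') is shared by all ingroup taxa — unites the whole ingroup.
Most parsimonious ingroup topology: ((Taxon W,Taxon Y),Taxon Q).
Changes per character on this tree: Character 1: 1; Character 2: 1; Character 3: 1; Character 4: 1.
Total = 4.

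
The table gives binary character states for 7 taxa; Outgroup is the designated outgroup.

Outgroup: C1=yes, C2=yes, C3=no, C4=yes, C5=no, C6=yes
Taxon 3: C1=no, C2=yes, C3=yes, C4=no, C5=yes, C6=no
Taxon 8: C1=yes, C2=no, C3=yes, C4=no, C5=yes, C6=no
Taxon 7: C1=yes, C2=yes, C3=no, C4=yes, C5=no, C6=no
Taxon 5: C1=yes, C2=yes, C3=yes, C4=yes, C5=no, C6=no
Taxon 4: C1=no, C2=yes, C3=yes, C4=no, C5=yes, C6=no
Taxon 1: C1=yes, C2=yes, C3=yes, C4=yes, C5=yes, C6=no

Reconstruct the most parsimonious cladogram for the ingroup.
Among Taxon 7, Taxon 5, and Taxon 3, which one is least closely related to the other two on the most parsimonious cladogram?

Taxon 7

Character polarity is set by the outgroup: the derived state is whichever differs from the outgroup's state, so for C1, C2, C4, C6 the derived state is 'no', and for the remaining characters it is 'yes'.
C1 (derived state 'no') is shared by Taxon 3 and Taxon 4 — a synapomorphy uniting that clade.
C2: derived state 'no' in Taxon 8 only — an autapomorphy, so it tells us nothing about relationships among taxa.
C3: derived state 'yes' in Taxon 1, Taxon 3, Taxon 4, Taxon 5, and Taxon 8 only — synapomorphy for {Taxon 1, Taxon 3, Taxon 4, Taxon 5, Taxon 8}.
Only Taxon 3, Taxon 4, and Taxon 8 show the derived state 'no' for C4, supporting them as a clade.
C5 (derived state 'yes') is shared by Taxon 1, Taxon 3, Taxon 4, and Taxon 8 — a synapomorphy uniting that clade.
C6 (derived state 'no') is shared by all ingroup taxa — unites the whole ingroup.
Most parsimonious ingroup topology: (((((Taxon 3,Taxon 4),Taxon 8),Taxon 1),Taxon 5),Taxon 7).
Taxon 3 and Taxon 5 share a more recent common ancestor with each other than either does with Taxon 7, so Taxon 7 is the least closely related of the three.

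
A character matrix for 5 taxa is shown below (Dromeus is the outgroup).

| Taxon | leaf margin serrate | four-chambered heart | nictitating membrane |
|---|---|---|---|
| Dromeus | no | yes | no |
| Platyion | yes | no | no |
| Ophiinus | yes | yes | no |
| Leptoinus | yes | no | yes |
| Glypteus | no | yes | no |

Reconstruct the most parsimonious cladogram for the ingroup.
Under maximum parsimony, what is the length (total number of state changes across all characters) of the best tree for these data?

3

Character polarity is set by the outgroup: the derived state is whichever differs from the outgroup's state, so for four-chambered heart the derived state is 'no', and for the remaining characters it is 'yes'.
Only Leptoinus, Ophiinus, and Platyion show the derived state 'yes' for leaf margin serrate, supporting them as a clade.
four-chambered heart (derived state 'no') is shared by Leptoinus and Platyion — a synapomorphy uniting that clade.
nictitating membrane (derived state 'yes') is unique to Leptoinus (autapomorphy; uninformative for grouping).
Most parsimonious ingroup topology: (((Platyion,Leptoinus),Ophiinus),Glypteus).
Changes per character on this tree: leaf margin serrate: 1; four-chambered heart: 1; nictitating membrane: 1.
Total = 3.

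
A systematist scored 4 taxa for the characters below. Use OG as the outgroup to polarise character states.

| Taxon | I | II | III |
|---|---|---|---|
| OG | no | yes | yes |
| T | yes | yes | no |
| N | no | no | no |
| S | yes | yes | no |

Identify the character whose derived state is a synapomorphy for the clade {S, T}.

I

Character polarity is set by the outgroup: the derived state is whichever differs from the outgroup's state, so for II, III the derived state is 'no', and for the remaining characters it is 'yes'.
I: derived state 'yes' in S and T only — synapomorphy for {S, T}.
II (derived state 'no') is unique to N (autapomorphy; uninformative for grouping).
III (derived state 'no') is shared by all ingroup taxa — unites the whole ingroup.
Most parsimonious ingroup topology: ((T,S),N).
The clade {S, T} is supported by I: its derived state 'yes' occurs in exactly those taxa and in no other taxon (including the outgroup).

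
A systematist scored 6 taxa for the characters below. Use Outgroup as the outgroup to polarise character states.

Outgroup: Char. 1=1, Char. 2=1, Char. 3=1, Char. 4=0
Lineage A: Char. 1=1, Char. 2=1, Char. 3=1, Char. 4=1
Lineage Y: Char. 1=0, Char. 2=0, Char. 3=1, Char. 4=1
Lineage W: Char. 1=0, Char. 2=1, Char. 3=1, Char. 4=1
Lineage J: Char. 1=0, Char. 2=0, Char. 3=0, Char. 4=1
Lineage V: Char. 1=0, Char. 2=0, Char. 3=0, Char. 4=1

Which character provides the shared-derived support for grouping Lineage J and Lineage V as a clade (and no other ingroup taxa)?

Char. 3

Character polarity is set by the outgroup: the derived state is whichever differs from the outgroup's state, so for Char. 1, Char. 2, Char. 3 the derived state is '0', and for the remaining characters it is '1'.
Only Lineage J, Lineage V, Lineage W, and Lineage Y show the derived state '0' for Char. 1, supporting them as a clade.
Char. 2 (derived state '0') is shared by Lineage J, Lineage V, and Lineage Y — a synapomorphy uniting that clade.
Char. 3 (derived state '0') is shared by Lineage J and Lineage V — a synapomorphy uniting that clade.
Char. 4 (derived state '1') is shared by all ingroup taxa — unites the whole ingroup.
Most parsimonious ingroup topology: (Lineage A,((Lineage Y,(Lineage J,Lineage V)),Lineage W)).
The clade {Lineage J, Lineage V} is supported by Char. 3: its derived state '0' occurs in exactly those taxa and in no other taxon (including the outgroup).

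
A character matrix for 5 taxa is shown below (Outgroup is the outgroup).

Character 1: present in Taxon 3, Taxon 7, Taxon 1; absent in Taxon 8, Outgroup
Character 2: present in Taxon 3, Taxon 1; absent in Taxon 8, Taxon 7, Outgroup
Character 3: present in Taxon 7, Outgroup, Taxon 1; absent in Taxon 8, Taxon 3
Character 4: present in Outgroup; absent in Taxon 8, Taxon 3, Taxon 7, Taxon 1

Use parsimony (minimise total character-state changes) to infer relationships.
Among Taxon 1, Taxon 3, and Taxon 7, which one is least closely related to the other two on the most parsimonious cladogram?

Character polarity is set by the outgroup: the derived state is whichever differs from the outgroup's state, so for Character 3, Character 4 the derived state is 'absent', and for the remaining characters it is 'present'.
Only Taxon 1, Taxon 3, and Taxon 7 show the derived state 'present' for Character 1, supporting them as a clade.
Character 2 (derived state 'present') is shared by Taxon 1 and Taxon 3 — a synapomorphy uniting that clade.
Character 3 groups Taxon 3 and Taxon 8, which is incompatible with the clades supported by the remaining characters; treating it as convergent (homoplasy) costs fewer steps than any alternative tree.
Character 4 (derived state 'absent') is shared by all ingroup taxa — unites the whole ingroup.
Most parsimonious ingroup topology: ((Taxon 7,(Taxon 3,Taxon 1)),Taxon 8).
Taxon 3 and Taxon 1 share a more recent common ancestor with each other than either does with Taxon 7, so Taxon 7 is the least closely related of the three.

Taxon 7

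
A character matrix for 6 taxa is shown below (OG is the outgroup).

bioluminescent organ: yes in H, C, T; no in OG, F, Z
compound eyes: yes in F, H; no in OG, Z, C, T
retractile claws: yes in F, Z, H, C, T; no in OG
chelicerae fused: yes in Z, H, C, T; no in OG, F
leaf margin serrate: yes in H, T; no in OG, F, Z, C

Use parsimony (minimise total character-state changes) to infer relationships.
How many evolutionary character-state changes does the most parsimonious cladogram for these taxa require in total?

The outgroup has state 'no' for every character, so 'yes' is the derived state throughout.
Only C, H, and T show the derived state 'yes' for bioluminescent organ, supporting them as a clade.
compound eyes groups F and H, which is incompatible with the clades supported by the remaining characters; treating it as convergent (homoplasy) costs fewer steps than any alternative tree.
All ingroup taxa share the derived state 'yes' for retractile claws; it defines the ingroup but does not resolve relationships within it.
chelicerae fused (derived state 'yes') is shared by C, H, T, and Z — a synapomorphy uniting that clade.
leaf margin serrate (derived state 'yes') is shared by H and T — a synapomorphy uniting that clade.
Most parsimonious ingroup topology: (F,(Z,((H,T),C))).
Changes per character on this tree: bioluminescent organ: 1; compound eyes: 2; retractile claws: 1; chelicerae fused: 1; leaf margin serrate: 1.
Total = 6.

6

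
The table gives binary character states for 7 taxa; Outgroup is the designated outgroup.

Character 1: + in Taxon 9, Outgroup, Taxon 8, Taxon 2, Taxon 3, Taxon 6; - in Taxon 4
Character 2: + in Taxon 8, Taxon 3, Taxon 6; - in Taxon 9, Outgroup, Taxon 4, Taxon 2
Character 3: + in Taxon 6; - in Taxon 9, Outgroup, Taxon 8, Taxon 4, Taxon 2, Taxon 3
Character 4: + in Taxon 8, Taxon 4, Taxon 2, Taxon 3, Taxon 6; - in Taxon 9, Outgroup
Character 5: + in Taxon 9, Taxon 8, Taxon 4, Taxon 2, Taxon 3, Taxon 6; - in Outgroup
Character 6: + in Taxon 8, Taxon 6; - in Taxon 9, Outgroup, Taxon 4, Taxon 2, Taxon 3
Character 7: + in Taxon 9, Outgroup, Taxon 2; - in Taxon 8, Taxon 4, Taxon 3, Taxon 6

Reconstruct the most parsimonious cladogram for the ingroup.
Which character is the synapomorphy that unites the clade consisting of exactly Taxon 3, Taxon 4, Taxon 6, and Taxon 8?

Character 7

Character polarity is set by the outgroup: the derived state is whichever differs from the outgroup's state, so for Character 1, Character 7 the derived state is '-', and for the remaining characters it is '+'.
Character 1: derived state '-' in Taxon 4 only — an autapomorphy, so it tells us nothing about relationships among taxa.
Character 2 (derived state '+') is shared by Taxon 3, Taxon 6, and Taxon 8 — a synapomorphy uniting that clade.
Character 3: derived state '+' in Taxon 6 only — an autapomorphy, so it tells us nothing about relationships among taxa.
Character 4: derived state '+' in Taxon 2, Taxon 3, Taxon 4, Taxon 6, and Taxon 8 only — synapomorphy for {Taxon 2, Taxon 3, Taxon 4, Taxon 6, Taxon 8}.
Character 5 (derived state '+') is shared by all ingroup taxa — unites the whole ingroup.
Only Taxon 6 and Taxon 8 show the derived state '+' for Character 6, supporting them as a clade.
Only Taxon 3, Taxon 4, Taxon 6, and Taxon 8 show the derived state '-' for Character 7, supporting them as a clade.
Most parsimonious ingroup topology: (Taxon 9,((((Taxon 8,Taxon 6),Taxon 3),Taxon 4),Taxon 2)).
The clade {Taxon 3, Taxon 4, Taxon 6, Taxon 8} is supported by Character 7: its derived state '-' occurs in exactly those taxa and in no other taxon (including the outgroup).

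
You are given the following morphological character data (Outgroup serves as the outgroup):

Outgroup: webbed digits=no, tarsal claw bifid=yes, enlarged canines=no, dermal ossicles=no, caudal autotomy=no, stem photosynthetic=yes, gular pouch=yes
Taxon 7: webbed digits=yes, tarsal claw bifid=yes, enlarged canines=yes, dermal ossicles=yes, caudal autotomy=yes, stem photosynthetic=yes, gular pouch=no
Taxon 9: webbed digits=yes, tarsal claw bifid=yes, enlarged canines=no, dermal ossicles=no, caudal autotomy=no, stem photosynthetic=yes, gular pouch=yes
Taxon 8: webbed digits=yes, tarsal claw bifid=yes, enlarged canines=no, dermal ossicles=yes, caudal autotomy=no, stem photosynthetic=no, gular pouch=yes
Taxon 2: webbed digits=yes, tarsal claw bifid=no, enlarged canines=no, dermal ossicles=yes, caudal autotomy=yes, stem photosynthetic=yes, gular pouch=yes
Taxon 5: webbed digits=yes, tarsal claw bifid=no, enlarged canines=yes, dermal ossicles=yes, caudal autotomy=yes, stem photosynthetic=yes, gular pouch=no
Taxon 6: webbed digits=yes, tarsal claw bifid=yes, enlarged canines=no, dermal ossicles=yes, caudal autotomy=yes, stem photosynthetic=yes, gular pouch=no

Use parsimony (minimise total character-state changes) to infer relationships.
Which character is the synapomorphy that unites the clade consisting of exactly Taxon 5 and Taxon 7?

enlarged canines

Character polarity is set by the outgroup: the derived state is whichever differs from the outgroup's state, so for tarsal claw bifid, stem photosynthetic, gular pouch the derived state is 'no', and for the remaining characters it is 'yes'.
webbed digits (derived state 'yes') is shared by all ingroup taxa — unites the whole ingroup.
tarsal claw bifid groups Taxon 2 and Taxon 5, which is incompatible with the clades supported by the remaining characters; treating it as convergent (homoplasy) costs fewer steps than any alternative tree.
enlarged canines: derived state 'yes' in Taxon 5 and Taxon 7 only — synapomorphy for {Taxon 5, Taxon 7}.
dermal ossicles: derived state 'yes' in Taxon 2, Taxon 5, Taxon 6, Taxon 7, and Taxon 8 only — synapomorphy for {Taxon 2, Taxon 5, Taxon 6, Taxon 7, Taxon 8}.
Only Taxon 2, Taxon 5, Taxon 6, and Taxon 7 show the derived state 'yes' for caudal autotomy, supporting them as a clade.
stem photosynthetic: derived state 'no' in Taxon 8 only — an autapomorphy, so it tells us nothing about relationships among taxa.
gular pouch (derived state 'no') is shared by Taxon 5, Taxon 6, and Taxon 7 — a synapomorphy uniting that clade.
Most parsimonious ingroup topology: (((((Taxon 7,Taxon 5),Taxon 6),Taxon 2),Taxon 8),Taxon 9).
The clade {Taxon 5, Taxon 7} is supported by enlarged canines: its derived state 'yes' occurs in exactly those taxa and in no other taxon (including the outgroup).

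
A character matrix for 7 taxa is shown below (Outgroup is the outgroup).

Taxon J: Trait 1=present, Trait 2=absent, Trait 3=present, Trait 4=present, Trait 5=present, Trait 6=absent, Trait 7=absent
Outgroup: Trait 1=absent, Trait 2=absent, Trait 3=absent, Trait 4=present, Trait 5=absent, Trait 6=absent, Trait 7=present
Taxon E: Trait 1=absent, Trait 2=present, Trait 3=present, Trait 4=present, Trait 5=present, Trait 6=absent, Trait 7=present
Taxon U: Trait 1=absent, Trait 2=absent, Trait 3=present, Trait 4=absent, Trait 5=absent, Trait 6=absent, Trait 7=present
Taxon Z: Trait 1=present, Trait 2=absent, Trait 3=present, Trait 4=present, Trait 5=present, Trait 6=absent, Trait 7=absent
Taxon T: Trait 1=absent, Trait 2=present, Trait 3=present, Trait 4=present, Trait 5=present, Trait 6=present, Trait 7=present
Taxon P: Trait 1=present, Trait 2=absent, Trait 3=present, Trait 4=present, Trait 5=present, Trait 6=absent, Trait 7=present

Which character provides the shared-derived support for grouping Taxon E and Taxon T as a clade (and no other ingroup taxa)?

Trait 2

Character polarity is set by the outgroup: the derived state is whichever differs from the outgroup's state, so for Trait 4, Trait 7 the derived state is 'absent', and for the remaining characters it is 'present'.
Only Taxon J, Taxon P, and Taxon Z show the derived state 'present' for Trait 1, supporting them as a clade.
Only Taxon E and Taxon T show the derived state 'present' for Trait 2, supporting them as a clade.
All ingroup taxa share the derived state 'present' for Trait 3; it defines the ingroup but does not resolve relationships within it.
Trait 4 (derived state 'absent') is unique to Taxon U (autapomorphy; uninformative for grouping).
Trait 5 (derived state 'present') is shared by Taxon E, Taxon J, Taxon P, Taxon T, and Taxon Z — a synapomorphy uniting that clade.
Trait 6 (derived state 'present') is unique to Taxon T (autapomorphy; uninformative for grouping).
Trait 7: derived state 'absent' in Taxon J and Taxon Z only — synapomorphy for {Taxon J, Taxon Z}.
Most parsimonious ingroup topology: ((((Taxon Z,Taxon J),Taxon P),(Taxon E,Taxon T)),Taxon U).
The clade {Taxon E, Taxon T} is supported by Trait 2: its derived state 'present' occurs in exactly those taxa and in no other taxon (including the outgroup).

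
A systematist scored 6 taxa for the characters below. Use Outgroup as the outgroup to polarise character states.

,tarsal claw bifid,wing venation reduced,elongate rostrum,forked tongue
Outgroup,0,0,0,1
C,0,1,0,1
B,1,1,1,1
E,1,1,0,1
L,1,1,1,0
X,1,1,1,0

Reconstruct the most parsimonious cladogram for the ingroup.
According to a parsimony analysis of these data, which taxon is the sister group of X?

L

Character polarity is set by the outgroup: the derived state is whichever differs from the outgroup's state, so for forked tongue the derived state is '0', and for the remaining characters it is '1'.
tarsal claw bifid: derived state '1' in B, E, L, and X only — synapomorphy for {B, E, L, X}.
wing venation reduced (derived state '1') is shared by all ingroup taxa — unites the whole ingroup.
Only B, L, and X show the derived state '1' for elongate rostrum, supporting them as a clade.
forked tongue (derived state '0') is shared by L and X — a synapomorphy uniting that clade.
Most parsimonious ingroup topology: (C,((B,(L,X)),E)).
X and L form a cherry on this tree, so they are sister taxa.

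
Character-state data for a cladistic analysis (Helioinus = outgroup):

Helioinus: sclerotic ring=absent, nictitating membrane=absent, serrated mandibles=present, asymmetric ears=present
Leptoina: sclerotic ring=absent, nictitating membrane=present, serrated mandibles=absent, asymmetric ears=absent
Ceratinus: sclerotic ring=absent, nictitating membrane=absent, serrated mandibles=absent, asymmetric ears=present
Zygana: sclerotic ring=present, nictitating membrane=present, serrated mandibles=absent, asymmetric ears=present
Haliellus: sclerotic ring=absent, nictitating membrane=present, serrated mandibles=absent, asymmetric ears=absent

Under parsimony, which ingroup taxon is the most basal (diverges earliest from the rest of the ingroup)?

Ceratinus

Character polarity is set by the outgroup: the derived state is whichever differs from the outgroup's state, so for serrated mandibles, asymmetric ears the derived state is 'absent', and for the remaining characters it is 'present'.
sclerotic ring: derived state 'present' in Zygana only — an autapomorphy, so it tells us nothing about relationships among taxa.
Only Haliellus, Leptoina, and Zygana show the derived state 'present' for nictitating membrane, supporting them as a clade.
All ingroup taxa share the derived state 'absent' for serrated mandibles; it defines the ingroup but does not resolve relationships within it.
asymmetric ears (derived state 'absent') is shared by Haliellus and Leptoina — a synapomorphy uniting that clade.
Most parsimonious ingroup topology: (((Leptoina,Haliellus),Zygana),Ceratinus).
Ceratinus is sister to the clade containing all other ingroup taxa, so it is the earliest-diverging (most basal) ingroup lineage.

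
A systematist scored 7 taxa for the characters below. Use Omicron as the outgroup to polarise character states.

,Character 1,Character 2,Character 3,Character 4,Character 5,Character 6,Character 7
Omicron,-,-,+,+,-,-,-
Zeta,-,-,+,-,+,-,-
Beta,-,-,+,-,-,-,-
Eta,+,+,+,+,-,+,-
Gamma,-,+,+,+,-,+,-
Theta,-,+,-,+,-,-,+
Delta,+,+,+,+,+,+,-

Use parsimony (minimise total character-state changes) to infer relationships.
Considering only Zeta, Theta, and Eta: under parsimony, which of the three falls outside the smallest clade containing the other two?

Zeta

Character polarity is set by the outgroup: the derived state is whichever differs from the outgroup's state, so for Character 3, Character 4 the derived state is '-', and for the remaining characters it is '+'.
Character 1: derived state '+' in Delta and Eta only — synapomorphy for {Delta, Eta}.
Only Delta, Eta, Gamma, and Theta show the derived state '+' for Character 2, supporting them as a clade.
Character 3 (derived state '-') is unique to Theta (autapomorphy; uninformative for grouping).
Only Beta and Zeta show the derived state '-' for Character 4, supporting them as a clade.
Character 5 (state '+') occurs in Delta and Zeta but conflicts with the nesting implied by the other characters — most parsimoniously interpreted as homoplasy.
Character 6 (derived state '+') is shared by Delta, Eta, and Gamma — a synapomorphy uniting that clade.
Character 7 (derived state '+') is unique to Theta (autapomorphy; uninformative for grouping).
Most parsimonious ingroup topology: ((Zeta,Beta),(((Eta,Delta),Gamma),Theta)).
Theta and Eta share a more recent common ancestor with each other than either does with Zeta, so Zeta is the least closely related of the three.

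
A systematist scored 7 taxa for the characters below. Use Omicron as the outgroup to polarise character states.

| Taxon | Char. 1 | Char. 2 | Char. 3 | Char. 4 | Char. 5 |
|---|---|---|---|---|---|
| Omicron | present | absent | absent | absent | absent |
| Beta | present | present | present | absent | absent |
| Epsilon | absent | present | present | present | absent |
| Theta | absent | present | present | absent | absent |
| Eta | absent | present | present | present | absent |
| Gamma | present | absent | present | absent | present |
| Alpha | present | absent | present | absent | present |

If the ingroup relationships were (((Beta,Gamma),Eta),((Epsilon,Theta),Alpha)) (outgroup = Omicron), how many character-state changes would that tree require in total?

10

Map each character onto (((Beta,Gamma),Eta),((Epsilon,Theta),Alpha)) (rooted by Omicron) and count the minimum state changes it requires (Fitch parsimony):
Char. 1: 2; Char. 2: 3; Char. 3: 1; Char. 4: 2; Char. 5: 2.
Total tree length = 10.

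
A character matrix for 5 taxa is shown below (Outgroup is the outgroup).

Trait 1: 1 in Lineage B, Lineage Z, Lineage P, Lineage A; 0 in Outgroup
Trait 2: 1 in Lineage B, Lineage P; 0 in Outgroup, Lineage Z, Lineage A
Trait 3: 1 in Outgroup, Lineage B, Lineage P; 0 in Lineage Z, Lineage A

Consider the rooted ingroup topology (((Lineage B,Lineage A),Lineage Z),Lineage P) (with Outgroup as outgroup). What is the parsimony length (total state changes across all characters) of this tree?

5

Map each character onto (((Lineage B,Lineage A),Lineage Z),Lineage P) (rooted by Outgroup) and count the minimum state changes it requires (Fitch parsimony):
Trait 1: 1; Trait 2: 2; Trait 3: 2.
Total tree length = 5.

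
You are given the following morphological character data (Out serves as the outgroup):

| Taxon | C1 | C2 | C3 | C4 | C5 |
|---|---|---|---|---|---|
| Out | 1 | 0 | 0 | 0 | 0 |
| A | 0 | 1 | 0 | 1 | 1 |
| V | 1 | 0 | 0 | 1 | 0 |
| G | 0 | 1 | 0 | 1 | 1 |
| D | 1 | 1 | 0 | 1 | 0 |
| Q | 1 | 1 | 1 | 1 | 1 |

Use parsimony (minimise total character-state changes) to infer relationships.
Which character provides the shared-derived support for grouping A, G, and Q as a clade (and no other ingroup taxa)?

Character polarity is set by the outgroup: the derived state is whichever differs from the outgroup's state, so for C1 the derived state is '0', and for the remaining characters it is '1'.
Only A and G show the derived state '0' for C1, supporting them as a clade.
Only A, D, G, and Q show the derived state '1' for C2, supporting them as a clade.
C3: derived state '1' in Q only — an autapomorphy, so it tells us nothing about relationships among taxa.
All ingroup taxa share the derived state '1' for C4; it defines the ingroup but does not resolve relationships within it.
C5: derived state '1' in A, G, and Q only — synapomorphy for {A, G, Q}.
Most parsimonious ingroup topology: ((((A,G),Q),D),V).
The clade {A, G, Q} is supported by C5: its derived state '1' occurs in exactly those taxa and in no other taxon (including the outgroup).

C5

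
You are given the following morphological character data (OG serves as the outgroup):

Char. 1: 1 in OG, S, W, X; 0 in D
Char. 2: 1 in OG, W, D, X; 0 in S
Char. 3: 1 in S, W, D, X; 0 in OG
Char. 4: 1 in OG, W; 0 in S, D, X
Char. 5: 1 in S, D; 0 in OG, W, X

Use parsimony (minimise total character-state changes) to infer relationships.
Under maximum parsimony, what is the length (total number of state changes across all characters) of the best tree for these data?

5

Character polarity is set by the outgroup: the derived state is whichever differs from the outgroup's state, so for Char. 1, Char. 2, Char. 4 the derived state is '0', and for the remaining characters it is '1'.
Char. 1: derived state '0' in D only — an autapomorphy, so it tells us nothing about relationships among taxa.
Char. 2 (derived state '0') is unique to S (autapomorphy; uninformative for grouping).
Char. 3 (derived state '1') is shared by all ingroup taxa — unites the whole ingroup.
Char. 4 (derived state '0') is shared by D, S, and X — a synapomorphy uniting that clade.
Only D and S show the derived state '1' for Char. 5, supporting them as a clade.
Most parsimonious ingroup topology: (((S,D),X),W).
Changes per character on this tree: Char. 1: 1; Char. 2: 1; Char. 3: 1; Char. 4: 1; Char. 5: 1.
Total = 5.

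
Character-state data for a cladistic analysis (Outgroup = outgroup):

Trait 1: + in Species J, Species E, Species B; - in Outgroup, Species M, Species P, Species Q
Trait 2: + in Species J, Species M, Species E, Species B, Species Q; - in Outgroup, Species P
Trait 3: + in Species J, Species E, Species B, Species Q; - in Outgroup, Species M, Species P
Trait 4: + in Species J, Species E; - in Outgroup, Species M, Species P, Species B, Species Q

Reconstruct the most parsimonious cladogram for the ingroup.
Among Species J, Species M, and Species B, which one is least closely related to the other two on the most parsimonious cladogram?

The outgroup has state '-' for every character, so '+' is the derived state throughout.
Trait 1 (derived state '+') is shared by Species B, Species E, and Species J — a synapomorphy uniting that clade.
Trait 2 (derived state '+') is shared by Species B, Species E, Species J, Species M, and Species Q — a synapomorphy uniting that clade.
Only Species B, Species E, Species J, and Species Q show the derived state '+' for Trait 3, supporting them as a clade.
Trait 4 (derived state '+') is shared by Species E and Species J — a synapomorphy uniting that clade.
Most parsimonious ingroup topology: (((((Species J,Species E),Species B),Species Q),Species M),Species P).
Species J and Species B share a more recent common ancestor with each other than either does with Species M, so Species M is the least closely related of the three.

Species M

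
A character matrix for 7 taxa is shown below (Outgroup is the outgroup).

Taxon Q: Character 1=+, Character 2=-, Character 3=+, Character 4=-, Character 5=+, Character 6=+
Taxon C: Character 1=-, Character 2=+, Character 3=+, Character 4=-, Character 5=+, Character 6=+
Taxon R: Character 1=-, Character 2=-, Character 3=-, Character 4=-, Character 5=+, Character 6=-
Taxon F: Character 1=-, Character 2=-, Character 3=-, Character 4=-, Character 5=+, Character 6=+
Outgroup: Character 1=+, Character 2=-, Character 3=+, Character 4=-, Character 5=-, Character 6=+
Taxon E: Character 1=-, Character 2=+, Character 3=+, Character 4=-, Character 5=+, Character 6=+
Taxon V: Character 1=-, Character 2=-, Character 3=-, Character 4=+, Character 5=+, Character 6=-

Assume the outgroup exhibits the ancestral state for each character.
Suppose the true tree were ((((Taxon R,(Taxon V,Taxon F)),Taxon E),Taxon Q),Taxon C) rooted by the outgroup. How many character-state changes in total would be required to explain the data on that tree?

9

Map each character onto ((((Taxon R,(Taxon V,Taxon F)),Taxon E),Taxon Q),Taxon C) (rooted by Outgroup) and count the minimum state changes it requires (Fitch parsimony):
Character 1: 2; Character 2: 2; Character 3: 1; Character 4: 1; Character 5: 1; Character 6: 2.
Total tree length = 9.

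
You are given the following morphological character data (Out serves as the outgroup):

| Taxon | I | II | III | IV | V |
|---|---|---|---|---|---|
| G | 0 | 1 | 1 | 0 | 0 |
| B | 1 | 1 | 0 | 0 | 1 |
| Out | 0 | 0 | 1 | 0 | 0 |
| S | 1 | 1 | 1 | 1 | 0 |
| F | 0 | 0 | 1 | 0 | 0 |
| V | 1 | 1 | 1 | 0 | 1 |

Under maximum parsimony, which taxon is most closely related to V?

B

Character polarity is set by the outgroup: the derived state is whichever differs from the outgroup's state, so for III the derived state is '0', and for the remaining characters it is '1'.
I (derived state '1') is shared by B, S, and V — a synapomorphy uniting that clade.
II: derived state '1' in B, G, S, and V only — synapomorphy for {B, G, S, V}.
III: derived state '0' in B only — an autapomorphy, so it tells us nothing about relationships among taxa.
IV (derived state '1') is unique to S (autapomorphy; uninformative for grouping).
V: derived state '1' in B and V only — synapomorphy for {B, V}.
Most parsimonious ingroup topology: ((G,(S,(V,B))),F).
V and B form a cherry on this tree, so they are sister taxa.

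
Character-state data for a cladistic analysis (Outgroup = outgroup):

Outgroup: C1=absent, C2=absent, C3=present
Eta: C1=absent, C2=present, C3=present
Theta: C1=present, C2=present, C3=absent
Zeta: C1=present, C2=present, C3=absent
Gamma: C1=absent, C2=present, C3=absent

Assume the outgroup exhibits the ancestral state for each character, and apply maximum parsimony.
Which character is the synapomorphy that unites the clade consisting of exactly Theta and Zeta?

C1

Character polarity is set by the outgroup: the derived state is whichever differs from the outgroup's state, so for C3 the derived state is 'absent', and for the remaining characters it is 'present'.
C1: derived state 'present' in Theta and Zeta only — synapomorphy for {Theta, Zeta}.
All ingroup taxa share the derived state 'present' for C2; it defines the ingroup but does not resolve relationships within it.
C3 (derived state 'absent') is shared by Gamma, Theta, and Zeta — a synapomorphy uniting that clade.
Most parsimonious ingroup topology: (Eta,((Theta,Zeta),Gamma)).
The clade {Theta, Zeta} is supported by C1: its derived state 'present' occurs in exactly those taxa and in no other taxon (including the outgroup).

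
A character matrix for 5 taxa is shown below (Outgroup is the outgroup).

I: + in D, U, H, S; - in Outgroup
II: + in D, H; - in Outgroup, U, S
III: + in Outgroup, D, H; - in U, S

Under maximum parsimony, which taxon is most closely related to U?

Character polarity is set by the outgroup: the derived state is whichever differs from the outgroup's state, so for III the derived state is '-', and for the remaining characters it is '+'.
I (derived state '+') is shared by all ingroup taxa — unites the whole ingroup.
II (derived state '+') is shared by D and H — a synapomorphy uniting that clade.
Only S and U show the derived state '-' for III, supporting them as a clade.
Most parsimonious ingroup topology: ((D,H),(U,S)).
U and S form a cherry on this tree, so they are sister taxa.

S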